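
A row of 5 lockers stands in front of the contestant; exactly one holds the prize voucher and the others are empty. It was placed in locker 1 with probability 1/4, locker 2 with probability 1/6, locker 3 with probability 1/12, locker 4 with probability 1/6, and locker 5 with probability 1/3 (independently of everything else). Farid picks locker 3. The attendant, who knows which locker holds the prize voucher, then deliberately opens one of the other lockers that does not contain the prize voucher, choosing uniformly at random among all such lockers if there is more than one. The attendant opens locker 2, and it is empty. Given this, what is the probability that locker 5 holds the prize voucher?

Apply Bayes' rule, conditioning on where the prize voucher actually is.
If it is in locker 1 (prior 1/4): the attendant has 3 equally likely choices, so probability 1/3; weight (1/4)·(1/3) = 1/12.
If it is in locker 2 (prior 1/6): the attendant opened locker 2, so this case is ruled out; weight (1/6)·0 = 0.
If it is in locker 3 (prior 1/12): the attendant has 4 equally likely choices, so probability 1/4; weight (1/12)·(1/4) = 1/48.
If it is in locker 4 (prior 1/6): the attendant has 3 equally likely choices, so probability 1/3; weight (1/6)·(1/3) = 1/18.
If it is in locker 5 (prior 1/3): the attendant has 3 equally likely choices, so probability 1/3; weight (1/3)·(1/3) = 1/9.
The weights sum to 13/48.
So P(the prize voucher in locker 5 | the attendant opened locker 2) = (1/9) / (13/48) = 16/39.

16/39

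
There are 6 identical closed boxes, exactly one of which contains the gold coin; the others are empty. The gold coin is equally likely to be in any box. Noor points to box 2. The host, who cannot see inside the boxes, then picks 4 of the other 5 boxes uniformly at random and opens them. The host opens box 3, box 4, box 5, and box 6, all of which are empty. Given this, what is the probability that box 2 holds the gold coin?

Condition on the true location of the gold coin.
If it is in either of boxes 1 and 2 (prior 1/6 each): the host picks exactly this set with probability 1/5 regardless, and none is the prize; weight (1/6)·(1/5) = 1/30 each.
If it is in any of boxes 3, 4, 5, and 6 (prior 1/6 each): that box was opened and seen not to hold the prize — ruled out; weight (1/6)·0 = 0 each.
The weights sum to 1/15.
So P(the gold coin in box 2 | the host opened box 3, box 4, box 5, and box 6) = (1/30) / (1/15) = 1/2.

1/2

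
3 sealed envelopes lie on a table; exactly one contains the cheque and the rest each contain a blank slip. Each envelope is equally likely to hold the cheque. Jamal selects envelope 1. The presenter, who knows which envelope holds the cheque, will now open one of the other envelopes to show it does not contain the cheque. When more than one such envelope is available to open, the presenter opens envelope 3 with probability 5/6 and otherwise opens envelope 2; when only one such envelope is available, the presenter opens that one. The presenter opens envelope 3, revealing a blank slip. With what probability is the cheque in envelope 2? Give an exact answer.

6/11

Condition on the true location of the cheque.
If it is in envelope 1 (prior 1/3): envelope 3 is available, opened with probability 5/6; weight (1/3)·(5/6) = 5/18.
If it is in envelope 2 (prior 1/3): only envelope 3 is available, probability 1; weight (1/3)·1 = 1/3.
If it is in envelope 3 (prior 1/3): the presenter opened envelope 3, so this case is ruled out; weight (1/3)·0 = 0.
The weights sum to 11/18.
So P(the cheque in envelope 2 | the presenter opened envelope 3) = (1/3) / (11/18) = 6/11.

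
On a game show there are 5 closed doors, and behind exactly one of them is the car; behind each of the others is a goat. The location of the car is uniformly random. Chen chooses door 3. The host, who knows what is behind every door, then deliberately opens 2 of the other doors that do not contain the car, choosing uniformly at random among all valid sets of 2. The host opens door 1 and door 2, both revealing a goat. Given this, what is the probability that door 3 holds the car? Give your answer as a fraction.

1/5

Condition on the true location of the car.
If it is behind either of doors 1 and 2 (prior 1/5 each): that door was opened and seen not to hold the prize — ruled out; weight (1/5)·0 = 0 each.
If it is behind door 3 (prior 1/5): the host has 6 equally likely choices, so probability 1/6; weight (1/5)·(1/6) = 1/30.
If it is behind either of doors 4 and 5 (prior 1/5 each): the host has 3 equally likely choices, so probability 1/3; weight (1/5)·(1/3) = 1/15 each.
The weights sum to 1/6.
So P(the car behind door 3 | the host opened door 1 and door 2) = (1/30) / (1/6) = 1/5.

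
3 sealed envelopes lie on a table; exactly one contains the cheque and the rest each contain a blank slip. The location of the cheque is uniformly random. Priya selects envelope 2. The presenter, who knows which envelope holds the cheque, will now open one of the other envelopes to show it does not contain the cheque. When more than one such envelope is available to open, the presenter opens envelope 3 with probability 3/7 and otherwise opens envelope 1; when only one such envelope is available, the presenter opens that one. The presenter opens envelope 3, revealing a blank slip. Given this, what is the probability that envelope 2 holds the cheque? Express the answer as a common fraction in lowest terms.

Condition on the true location of the cheque.
If it is in envelope 1 (prior 1/3): only envelope 3 is available, probability 1; weight (1/3)·1 = 1/3.
If it is in envelope 2 (prior 1/3): envelope 3 is available, opened with probability 3/7; weight (1/3)·(3/7) = 1/7.
If it is in envelope 3 (prior 1/3): the presenter opened envelope 3, so this case is ruled out; weight (1/3)·0 = 0.
The weights sum to 10/21.
So P(the cheque in envelope 2 | the presenter opened envelope 3) = (1/7) / (10/21) = 3/10.

3/10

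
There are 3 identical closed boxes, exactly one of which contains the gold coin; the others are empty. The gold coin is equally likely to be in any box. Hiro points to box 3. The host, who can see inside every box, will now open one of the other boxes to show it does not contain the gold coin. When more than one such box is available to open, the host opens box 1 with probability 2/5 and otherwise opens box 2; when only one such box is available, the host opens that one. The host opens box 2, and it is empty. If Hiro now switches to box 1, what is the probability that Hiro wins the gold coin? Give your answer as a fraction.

Consider each possible location of the gold coin in turn.
If it is in box 1 (prior 1/3): only box 2 is available, probability 1; weight (1/3)·1 = 1/3.
If it is in box 2 (prior 1/3): the host opened box 2, so this case is ruled out; weight (1/3)·0 = 0.
If it is in box 3 (prior 1/3): box 1 is available but not opened, probability 3/5; weight (1/3)·(3/5) = 1/5.
The weights sum to 8/15.
So P(the gold coin in box 1 | the host opened box 2) = (1/3) / (8/15) = 5/8.

5/8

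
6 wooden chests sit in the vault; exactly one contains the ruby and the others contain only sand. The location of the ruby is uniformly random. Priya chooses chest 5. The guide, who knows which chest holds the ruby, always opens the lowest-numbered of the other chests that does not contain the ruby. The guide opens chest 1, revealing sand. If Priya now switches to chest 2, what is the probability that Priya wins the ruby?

Condition on the true location of the ruby.
If it is in chest 1 (prior 1/6): the guide opened chest 1, so this case is ruled out; weight (1/6)·0 = 0.
If it is in any of chests 2, 3, 4, 5, and 6 (prior 1/6 each): chest 1 is the lowest-numbered option available, probability 1; weight (1/6)·1 = 1/6 each.
The weights sum to 5/6.
So P(the ruby in chest 2 | the guide opened chest 1) = (1/6) / (5/6) = 1/5.

1/5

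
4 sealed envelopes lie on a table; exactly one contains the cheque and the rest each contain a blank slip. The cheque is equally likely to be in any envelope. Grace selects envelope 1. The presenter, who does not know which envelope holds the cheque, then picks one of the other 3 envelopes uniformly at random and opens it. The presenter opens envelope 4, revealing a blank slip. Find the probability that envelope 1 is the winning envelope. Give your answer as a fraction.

Apply Bayes' rule, conditioning on where the cheque actually is.
If it is in any of envelopes 1, 2, and 3 (prior 1/4 each): the presenter picks envelope 4 with probability 1/3 regardless, and it is not the prize; weight (1/4)·(1/3) = 1/12 each.
If it is in envelope 4 (prior 1/4): the presenter opened envelope 4, so this case is ruled out; weight (1/4)·0 = 0.
The weights sum to 1/4.
So P(the cheque in envelope 1 | the presenter opened envelope 4) = (1/12) / (1/4) = 1/3.

1/3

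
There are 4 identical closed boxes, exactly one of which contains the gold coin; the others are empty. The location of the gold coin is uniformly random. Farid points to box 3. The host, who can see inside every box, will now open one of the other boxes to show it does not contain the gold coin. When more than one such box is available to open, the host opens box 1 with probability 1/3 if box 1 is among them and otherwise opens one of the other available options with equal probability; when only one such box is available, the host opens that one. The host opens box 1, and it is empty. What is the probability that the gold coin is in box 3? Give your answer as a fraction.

1/3

Consider each possible location of the gold coin in turn.
If it is in box 1 (prior 1/4): the host opened box 1, so this case is ruled out; weight (1/4)·0 = 0.
If it is in any of boxes 2, 3, and 4 (prior 1/4 each): box 1 is available, opened with probability 1/3; weight (1/4)·(1/3) = 1/12 each.
The weights sum to 1/4.
So P(the gold coin in box 3 | the host opened box 1) = (1/12) / (1/4) = 1/3.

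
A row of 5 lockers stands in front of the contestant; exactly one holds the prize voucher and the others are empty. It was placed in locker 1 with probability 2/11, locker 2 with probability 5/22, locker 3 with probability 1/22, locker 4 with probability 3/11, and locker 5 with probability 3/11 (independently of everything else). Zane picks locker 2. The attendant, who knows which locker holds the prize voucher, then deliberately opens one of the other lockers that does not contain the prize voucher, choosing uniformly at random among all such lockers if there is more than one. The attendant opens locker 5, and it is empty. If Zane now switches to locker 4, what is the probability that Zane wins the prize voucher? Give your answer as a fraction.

Apply Bayes' rule, conditioning on where the prize voucher actually is.
If it is in locker 1 (prior 2/11): the attendant has 3 equally likely choices, so probability 1/3; weight (2/11)·(1/3) = 2/33.
If it is in locker 2 (prior 5/22): the attendant has 4 equally likely choices, so probability 1/4; weight (5/22)·(1/4) = 5/88.
If it is in locker 3 (prior 1/22): the attendant has 3 equally likely choices, so probability 1/3; weight (1/22)·(1/3) = 1/66.
If it is in locker 4 (prior 3/11): the attendant has 3 equally likely choices, so probability 1/3; weight (3/11)·(1/3) = 1/11.
If it is in locker 5 (prior 3/11): the attendant opened locker 5, so this case is ruled out; weight (3/11)·0 = 0.
The weights sum to 59/264.
So P(the prize voucher in locker 4 | the attendant opened locker 5) = (1/11) / (59/264) = 24/59.

24/59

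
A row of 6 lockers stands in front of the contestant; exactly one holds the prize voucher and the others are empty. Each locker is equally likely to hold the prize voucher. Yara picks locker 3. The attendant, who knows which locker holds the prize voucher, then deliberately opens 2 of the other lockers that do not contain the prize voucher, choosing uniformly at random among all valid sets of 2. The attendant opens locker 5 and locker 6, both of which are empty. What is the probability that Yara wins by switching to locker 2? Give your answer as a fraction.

5/18

Condition on the true location of the prize voucher.
If it is in any of lockers 1, 2, and 4 (prior 1/6 each): the attendant has 6 equally likely choices, so probability 1/6; weight (1/6)·(1/6) = 1/36 each.
If it is in locker 3 (prior 1/6): the attendant has 10 equally likely choices, so probability 1/10; weight (1/6)·(1/10) = 1/60.
If it is in either of lockers 5 and 6 (prior 1/6 each): that locker was opened and seen not to hold the prize — ruled out; weight (1/6)·0 = 0 each.
The weights sum to 1/10.
So P(the prize voucher in locker 2 | the attendant opened locker 5 and locker 6) = (1/36) / (1/10) = 5/18.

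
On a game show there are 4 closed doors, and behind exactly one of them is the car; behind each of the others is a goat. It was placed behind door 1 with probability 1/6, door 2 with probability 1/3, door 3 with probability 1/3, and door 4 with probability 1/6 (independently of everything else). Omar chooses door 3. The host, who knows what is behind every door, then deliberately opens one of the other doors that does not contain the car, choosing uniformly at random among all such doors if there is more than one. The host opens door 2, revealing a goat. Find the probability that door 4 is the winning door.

Apply Bayes' rule, conditioning on where the car actually is.
If it is behind either of doors 1 and 4 (prior 1/6 each): the host has 2 equally likely choices, so probability 1/2; weight (1/6)·(1/2) = 1/12 each.
If it is behind door 2 (prior 1/3): the host opened door 2, so this case is ruled out; weight (1/3)·0 = 0.
If it is behind door 3 (prior 1/3): the host has 3 equally likely choices, so probability 1/3; weight (1/3)·(1/3) = 1/9.
The weights sum to 5/18.
So P(the car behind door 4 | the host opened door 2) = (1/12) / (5/18) = 3/10.

3/10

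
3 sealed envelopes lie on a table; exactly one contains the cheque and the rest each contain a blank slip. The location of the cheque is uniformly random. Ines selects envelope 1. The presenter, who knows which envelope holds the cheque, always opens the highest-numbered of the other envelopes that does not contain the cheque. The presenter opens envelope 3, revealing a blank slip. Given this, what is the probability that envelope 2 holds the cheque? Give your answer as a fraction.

1/2

Consider each possible location of the cheque in turn.
If it is in either of envelopes 1 and 2 (prior 1/3 each): envelope 3 is the highest-numbered option available, probability 1; weight (1/3)·1 = 1/3 each.
If it is in envelope 3 (prior 1/3): the presenter opened envelope 3, so this case is ruled out; weight (1/3)·0 = 0.
The weights sum to 2/3.
So P(the cheque in envelope 2 | the presenter opened envelope 3) = (1/3) / (2/3) = 1/2.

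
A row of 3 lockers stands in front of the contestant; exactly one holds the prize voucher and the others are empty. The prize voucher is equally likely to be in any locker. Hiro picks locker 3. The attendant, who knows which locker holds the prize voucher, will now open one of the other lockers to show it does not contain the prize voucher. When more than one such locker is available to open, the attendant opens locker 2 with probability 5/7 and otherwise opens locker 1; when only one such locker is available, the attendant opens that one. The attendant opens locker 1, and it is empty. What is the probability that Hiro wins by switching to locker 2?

Condition on the true location of the prize voucher.
If it is in locker 1 (prior 1/3): the attendant opened locker 1, so this case is ruled out; weight (1/3)·0 = 0.
If it is in locker 2 (prior 1/3): only locker 1 is available, probability 1; weight (1/3)·1 = 1/3.
If it is in locker 3 (prior 1/3): locker 2 is available but not opened, probability 2/7; weight (1/3)·(2/7) = 2/21.
The weights sum to 3/7.
So P(the prize voucher in locker 2 | the attendant opened locker 1) = (1/3) / (3/7) = 7/9.

7/9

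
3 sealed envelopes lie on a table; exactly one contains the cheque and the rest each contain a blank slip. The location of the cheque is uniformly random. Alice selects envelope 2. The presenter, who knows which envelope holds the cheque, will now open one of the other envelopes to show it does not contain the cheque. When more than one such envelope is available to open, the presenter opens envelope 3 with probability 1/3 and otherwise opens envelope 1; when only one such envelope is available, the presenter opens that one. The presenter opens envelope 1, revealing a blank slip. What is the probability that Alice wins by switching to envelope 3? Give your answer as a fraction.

Condition on the true location of the cheque.
If it is in envelope 1 (prior 1/3): the presenter opened envelope 1, so this case is ruled out; weight (1/3)·0 = 0.
If it is in envelope 2 (prior 1/3): envelope 3 is available but not opened, probability 2/3; weight (1/3)·(2/3) = 2/9.
If it is in envelope 3 (prior 1/3): only envelope 1 is available, probability 1; weight (1/3)·1 = 1/3.
The weights sum to 5/9.
So P(the cheque in envelope 3 | the presenter opened envelope 1) = (1/3) / (5/9) = 3/5.

3/5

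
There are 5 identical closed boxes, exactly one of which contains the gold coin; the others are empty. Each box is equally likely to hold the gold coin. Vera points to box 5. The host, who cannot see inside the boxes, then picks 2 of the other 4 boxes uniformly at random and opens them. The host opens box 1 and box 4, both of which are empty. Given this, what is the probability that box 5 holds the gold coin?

1/3

Condition on the true location of the gold coin.
If it is in either of boxes 1 and 4 (prior 1/5 each): that box was opened and seen not to hold the prize — ruled out; weight (1/5)·0 = 0 each.
If it is in any of boxes 2, 3, and 5 (prior 1/5 each): the host picks exactly this set with probability 1/6 regardless, and none is the prize; weight (1/5)·(1/6) = 1/30 each.
The weights sum to 1/10.
So P(the gold coin in box 5 | the host opened box 1 and box 4) = (1/30) / (1/10) = 1/3.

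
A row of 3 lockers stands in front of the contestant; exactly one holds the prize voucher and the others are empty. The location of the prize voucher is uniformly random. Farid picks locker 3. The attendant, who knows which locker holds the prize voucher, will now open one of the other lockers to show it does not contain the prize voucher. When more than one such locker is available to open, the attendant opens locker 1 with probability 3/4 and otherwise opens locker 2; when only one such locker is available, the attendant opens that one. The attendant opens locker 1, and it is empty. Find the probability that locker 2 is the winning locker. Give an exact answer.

4/7

Apply Bayes' rule, conditioning on where the prize voucher actually is.
If it is in locker 1 (prior 1/3): the attendant opened locker 1, so this case is ruled out; weight (1/3)·0 = 0.
If it is in locker 2 (prior 1/3): only locker 1 is available, probability 1; weight (1/3)·1 = 1/3.
If it is in locker 3 (prior 1/3): locker 1 is available, opened with probability 3/4; weight (1/3)·(3/4) = 1/4.
The weights sum to 7/12.
So P(the prize voucher in locker 2 | the attendant opened locker 1) = (1/3) / (7/12) = 4/7.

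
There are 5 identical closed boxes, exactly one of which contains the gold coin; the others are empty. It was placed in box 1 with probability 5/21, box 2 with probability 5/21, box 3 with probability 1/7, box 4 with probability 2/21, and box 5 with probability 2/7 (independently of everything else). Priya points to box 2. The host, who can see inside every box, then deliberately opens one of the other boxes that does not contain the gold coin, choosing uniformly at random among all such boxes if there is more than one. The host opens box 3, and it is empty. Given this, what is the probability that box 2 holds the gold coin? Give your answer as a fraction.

Condition on the true location of the gold coin.
If it is in box 1 (prior 5/21): the host has 3 equally likely choices, so probability 1/3; weight (5/21)·(1/3) = 5/63.
If it is in box 2 (prior 5/21): the host has 4 equally likely choices, so probability 1/4; weight (5/21)·(1/4) = 5/84.
If it is in box 3 (prior 1/7): the host opened box 3, so this case is ruled out; weight (1/7)·0 = 0.
If it is in box 4 (prior 2/21): the host has 3 equally likely choices, so probability 1/3; weight (2/21)·(1/3) = 2/63.
If it is in box 5 (prior 2/7): the host has 3 equally likely choices, so probability 1/3; weight (2/7)·(1/3) = 2/21.
The weights sum to 67/252.
So P(the gold coin in box 2 | the host opened box 3) = (5/84) / (67/252) = 15/67.

15/67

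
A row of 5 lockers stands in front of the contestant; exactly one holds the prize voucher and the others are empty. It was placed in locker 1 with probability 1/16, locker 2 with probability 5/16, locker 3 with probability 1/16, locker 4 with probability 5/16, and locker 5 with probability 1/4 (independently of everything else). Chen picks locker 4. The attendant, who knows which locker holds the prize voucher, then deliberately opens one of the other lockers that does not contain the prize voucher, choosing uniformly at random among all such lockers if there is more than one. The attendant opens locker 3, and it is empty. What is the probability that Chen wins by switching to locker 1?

Condition on the true location of the prize voucher.
If it is in locker 1 (prior 1/16): the attendant has 3 equally likely choices, so probability 1/3; weight (1/16)·(1/3) = 1/48.
If it is in locker 2 (prior 5/16): the attendant has 3 equally likely choices, so probability 1/3; weight (5/16)·(1/3) = 5/48.
If it is in locker 3 (prior 1/16): the attendant opened locker 3, so this case is ruled out; weight (1/16)·0 = 0.
If it is in locker 4 (prior 5/16): the attendant has 4 equally likely choices, so probability 1/4; weight (5/16)·(1/4) = 5/64.
If it is in locker 5 (prior 1/4): the attendant has 3 equally likely choices, so probability 1/3; weight (1/4)·(1/3) = 1/12.
The weights sum to 55/192.
So P(the prize voucher in locker 1 | the attendant opened locker 3) = (1/48) / (55/192) = 4/55.

4/55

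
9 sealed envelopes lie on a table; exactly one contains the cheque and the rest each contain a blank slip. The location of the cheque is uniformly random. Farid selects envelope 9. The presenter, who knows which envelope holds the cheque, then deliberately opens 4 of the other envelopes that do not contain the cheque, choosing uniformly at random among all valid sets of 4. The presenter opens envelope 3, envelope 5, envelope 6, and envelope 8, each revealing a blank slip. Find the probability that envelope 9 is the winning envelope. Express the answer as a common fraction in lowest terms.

Consider each possible location of the cheque in turn.
If it is in any of envelopes 1, 2, 4, and 7 (prior 1/9 each): the presenter has 35 equally likely choices, so probability 1/35; weight (1/9)·(1/35) = 1/315 each.
If it is in any of envelopes 3, 5, 6, and 8 (prior 1/9 each): that envelope was opened and seen not to hold the prize — ruled out; weight (1/9)·0 = 0 each.
If it is in envelope 9 (prior 1/9): the presenter has 70 equally likely choices, so probability 1/70; weight (1/9)·(1/70) = 1/630.
The weights sum to 1/70.
So P(the cheque in envelope 9 | the presenter opened envelope 3, envelope 5, envelope 6, and envelope 8) = (1/630) / (1/70) = 1/9.

1/9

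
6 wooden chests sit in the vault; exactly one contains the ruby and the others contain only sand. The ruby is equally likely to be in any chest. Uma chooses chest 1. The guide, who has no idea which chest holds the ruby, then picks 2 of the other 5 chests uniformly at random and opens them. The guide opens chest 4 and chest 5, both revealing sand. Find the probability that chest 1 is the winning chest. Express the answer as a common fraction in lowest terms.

Consider each possible location of the ruby in turn.
If it is in any of chests 1, 2, 3, and 6 (prior 1/6 each): the guide picks exactly this set with probability 1/10 regardless, and none is the prize; weight (1/6)·(1/10) = 1/60 each.
If it is in either of chests 4 and 5 (prior 1/6 each): that chest was opened and seen not to hold the prize — ruled out; weight (1/6)·0 = 0 each.
The weights sum to 1/15.
So P(the ruby in chest 1 | the guide opened chest 4 and chest 5) = (1/60) / (1/15) = 1/4.

1/4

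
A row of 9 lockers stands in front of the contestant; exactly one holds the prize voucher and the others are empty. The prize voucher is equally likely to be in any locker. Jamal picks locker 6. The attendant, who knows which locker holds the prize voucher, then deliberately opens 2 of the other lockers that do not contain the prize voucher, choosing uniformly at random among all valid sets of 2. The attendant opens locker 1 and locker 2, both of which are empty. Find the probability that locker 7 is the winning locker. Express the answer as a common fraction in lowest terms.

Consider each possible location of the prize voucher in turn.
If it is in either of lockers 1 and 2 (prior 1/9 each): that locker was opened and seen not to hold the prize — ruled out; weight (1/9)·0 = 0 each.
If it is in any of lockers 3, 4, 5, 7, 8, and 9 (prior 1/9 each): the attendant has 21 equally likely choices, so probability 1/21; weight (1/9)·(1/21) = 1/189 each.
If it is in locker 6 (prior 1/9): the attendant has 28 equally likely choices, so probability 1/28; weight (1/9)·(1/28) = 1/252.
The weights sum to 1/28.
So P(the prize voucher in locker 7 | the attendant opened locker 1 and locker 2) = (1/189) / (1/28) = 4/27.

4/27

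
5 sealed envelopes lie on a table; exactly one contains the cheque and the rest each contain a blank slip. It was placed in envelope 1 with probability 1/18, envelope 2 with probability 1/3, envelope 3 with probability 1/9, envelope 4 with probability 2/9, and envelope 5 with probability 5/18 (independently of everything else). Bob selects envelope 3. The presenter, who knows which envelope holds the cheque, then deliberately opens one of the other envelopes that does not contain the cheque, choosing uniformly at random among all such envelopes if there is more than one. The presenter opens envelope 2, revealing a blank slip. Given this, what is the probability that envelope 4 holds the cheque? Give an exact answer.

8/23

Consider each possible location of the cheque in turn.
If it is in envelope 1 (prior 1/18): the presenter has 3 equally likely choices, so probability 1/3; weight (1/18)·(1/3) = 1/54.
If it is in envelope 2 (prior 1/3): the presenter opened envelope 2, so this case is ruled out; weight (1/3)·0 = 0.
If it is in envelope 3 (prior 1/9): the presenter has 4 equally likely choices, so probability 1/4; weight (1/9)·(1/4) = 1/36.
If it is in envelope 4 (prior 2/9): the presenter has 3 equally likely choices, so probability 1/3; weight (2/9)·(1/3) = 2/27.
If it is in envelope 5 (prior 5/18): the presenter has 3 equally likely choices, so probability 1/3; weight (5/18)·(1/3) = 5/54.
The weights sum to 23/108.
So P(the cheque in envelope 4 | the presenter opened envelope 2) = (2/27) / (23/108) = 8/23.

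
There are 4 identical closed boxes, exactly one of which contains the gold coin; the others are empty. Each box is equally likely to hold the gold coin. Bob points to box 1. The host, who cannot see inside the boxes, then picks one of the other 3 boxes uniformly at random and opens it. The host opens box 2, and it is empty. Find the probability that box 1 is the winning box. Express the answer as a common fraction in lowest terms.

1/3

Because the host chose which box to open without knowing where the gold coin is, the choice is independent of the prize location. Learning that box 2 does not hold the gold coin simply rules out that one location and leaves the remaining 3 boxes still equally likely by symmetry.
So P(the gold coin in box 1) = 1/3.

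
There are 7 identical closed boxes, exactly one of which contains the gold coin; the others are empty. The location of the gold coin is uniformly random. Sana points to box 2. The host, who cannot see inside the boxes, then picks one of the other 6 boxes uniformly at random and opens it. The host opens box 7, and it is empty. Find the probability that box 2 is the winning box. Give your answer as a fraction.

1/6

Apply Bayes' rule, conditioning on where the gold coin actually is.
If it is in any of boxes 1, 2, 3, 4, 5, and 6 (prior 1/7 each): the host picks box 7 with probability 1/6 regardless, and it is not the prize; weight (1/7)·(1/6) = 1/42 each.
If it is in box 7 (prior 1/7): the host opened box 7, so this case is ruled out; weight (1/7)·0 = 0.
The weights sum to 1/7.
So P(the gold coin in box 2 | the host opened box 7) = (1/42) / (1/7) = 1/6.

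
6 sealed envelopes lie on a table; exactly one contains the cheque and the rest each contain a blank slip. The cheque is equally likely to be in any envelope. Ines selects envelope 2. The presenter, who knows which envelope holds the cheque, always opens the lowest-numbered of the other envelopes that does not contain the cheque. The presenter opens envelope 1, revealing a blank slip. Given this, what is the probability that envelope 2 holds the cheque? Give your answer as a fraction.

1/5

Apply Bayes' rule, conditioning on where the cheque actually is.
If it is in envelope 1 (prior 1/6): the presenter opened envelope 1, so this case is ruled out; weight (1/6)·0 = 0.
If it is in any of envelopes 2, 3, 4, 5, and 6 (prior 1/6 each): envelope 1 is the lowest-numbered option available, probability 1; weight (1/6)·1 = 1/6 each.
The weights sum to 5/6.
So P(the cheque in envelope 2 | the presenter opened envelope 1) = (1/6) / (5/6) = 1/5.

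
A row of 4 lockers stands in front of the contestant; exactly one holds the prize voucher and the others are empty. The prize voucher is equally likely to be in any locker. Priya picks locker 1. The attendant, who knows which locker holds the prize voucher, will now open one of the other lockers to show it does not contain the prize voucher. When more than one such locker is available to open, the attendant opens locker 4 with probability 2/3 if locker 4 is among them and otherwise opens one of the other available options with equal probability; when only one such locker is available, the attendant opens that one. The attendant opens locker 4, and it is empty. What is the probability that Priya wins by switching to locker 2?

Condition on the true location of the prize voucher.
If it is in any of lockers 1, 2, and 3 (prior 1/4 each): locker 4 is available, opened with probability 2/3; weight (1/4)·(2/3) = 1/6 each.
If it is in locker 4 (prior 1/4): the attendant opened locker 4, so this case is ruled out; weight (1/4)·0 = 0.
The weights sum to 1/2.
So P(the prize voucher in locker 2 | the attendant opened locker 4) = (1/6) / (1/2) = 1/3.

1/3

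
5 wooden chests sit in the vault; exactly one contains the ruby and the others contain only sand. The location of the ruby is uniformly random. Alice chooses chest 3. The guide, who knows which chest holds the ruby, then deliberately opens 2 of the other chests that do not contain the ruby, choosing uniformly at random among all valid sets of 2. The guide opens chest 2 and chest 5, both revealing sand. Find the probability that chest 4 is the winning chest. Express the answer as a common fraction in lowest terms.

Consider each possible location of the ruby in turn.
If it is in either of chests 1 and 4 (prior 1/5 each): the guide has 3 equally likely choices, so probability 1/3; weight (1/5)·(1/3) = 1/15 each.
If it is in either of chests 2 and 5 (prior 1/5 each): that chest was opened and seen not to hold the prize — ruled out; weight (1/5)·0 = 0 each.
If it is in chest 3 (prior 1/5): the guide has 6 equally likely choices, so probability 1/6; weight (1/5)·(1/6) = 1/30.
The weights sum to 1/6.
So P(the ruby in chest 4 | the guide opened chest 2 and chest 5) = (1/15) / (1/6) = 2/5.

2/5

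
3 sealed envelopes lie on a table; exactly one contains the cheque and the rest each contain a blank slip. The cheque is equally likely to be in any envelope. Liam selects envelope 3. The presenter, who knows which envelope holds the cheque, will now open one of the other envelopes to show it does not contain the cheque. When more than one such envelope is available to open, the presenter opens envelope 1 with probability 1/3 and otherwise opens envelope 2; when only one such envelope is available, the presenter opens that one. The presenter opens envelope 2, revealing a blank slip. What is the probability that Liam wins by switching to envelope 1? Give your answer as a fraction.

Condition on the true location of the cheque.
If it is in envelope 1 (prior 1/3): only envelope 2 is available, probability 1; weight (1/3)·1 = 1/3.
If it is in envelope 2 (prior 1/3): the presenter opened envelope 2, so this case is ruled out; weight (1/3)·0 = 0.
If it is in envelope 3 (prior 1/3): envelope 1 is available but not opened, probability 2/3; weight (1/3)·(2/3) = 2/9.
The weights sum to 5/9.
So P(the cheque in envelope 1 | the presenter opened envelope 2) = (1/3) / (5/9) = 3/5.

3/5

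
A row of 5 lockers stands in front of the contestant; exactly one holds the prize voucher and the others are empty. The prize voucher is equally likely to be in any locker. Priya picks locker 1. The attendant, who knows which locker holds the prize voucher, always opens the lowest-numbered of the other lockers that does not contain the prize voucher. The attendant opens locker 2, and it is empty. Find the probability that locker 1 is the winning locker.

Apply Bayes' rule, conditioning on where the prize voucher actually is.
If it is in any of lockers 1, 3, 4, and 5 (prior 1/5 each): locker 2 is the lowest-numbered option available, probability 1; weight (1/5)·1 = 1/5 each.
If it is in locker 2 (prior 1/5): the attendant opened locker 2, so this case is ruled out; weight (1/5)·0 = 0.
The weights sum to 4/5.
So P(the prize voucher in locker 1 | the attendant opened locker 2) = (1/5) / (4/5) = 1/4.

1/4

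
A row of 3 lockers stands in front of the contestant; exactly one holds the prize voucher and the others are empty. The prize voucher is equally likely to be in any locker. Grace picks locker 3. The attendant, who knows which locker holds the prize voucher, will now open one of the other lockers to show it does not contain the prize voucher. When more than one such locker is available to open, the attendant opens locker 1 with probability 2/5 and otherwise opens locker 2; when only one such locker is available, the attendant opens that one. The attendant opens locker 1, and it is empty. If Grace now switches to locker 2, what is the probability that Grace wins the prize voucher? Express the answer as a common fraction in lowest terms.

5/7

Apply Bayes' rule, conditioning on where the prize voucher actually is.
If it is in locker 1 (prior 1/3): the attendant opened locker 1, so this case is ruled out; weight (1/3)·0 = 0.
If it is in locker 2 (prior 1/3): only locker 1 is available, probability 1; weight (1/3)·1 = 1/3.
If it is in locker 3 (prior 1/3): locker 1 is available, opened with probability 2/5; weight (1/3)·(2/5) = 2/15.
The weights sum to 7/15.
So P(the prize voucher in locker 2 | the attendant opened locker 1) = (1/3) / (7/15) = 5/7.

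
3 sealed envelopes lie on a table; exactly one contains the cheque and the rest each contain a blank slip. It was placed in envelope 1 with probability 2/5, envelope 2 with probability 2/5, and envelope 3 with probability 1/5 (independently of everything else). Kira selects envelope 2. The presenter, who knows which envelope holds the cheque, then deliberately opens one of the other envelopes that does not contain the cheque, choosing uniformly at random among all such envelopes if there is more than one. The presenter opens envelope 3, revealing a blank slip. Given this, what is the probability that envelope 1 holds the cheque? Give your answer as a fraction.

2/3

Condition on the true location of the cheque.
If it is in envelope 1 (prior 2/5): the presenter has no choice, probability 1; weight (2/5)·1 = 2/5.
If it is in envelope 2 (prior 2/5): the presenter has 2 equally likely choices, so probability 1/2; weight (2/5)·(1/2) = 1/5.
If it is in envelope 3 (prior 1/5): the presenter opened envelope 3, so this case is ruled out; weight (1/5)·0 = 0.
The weights sum to 3/5.
So P(the cheque in envelope 1 | the presenter opened envelope 3) = (2/5) / (3/5) = 2/3.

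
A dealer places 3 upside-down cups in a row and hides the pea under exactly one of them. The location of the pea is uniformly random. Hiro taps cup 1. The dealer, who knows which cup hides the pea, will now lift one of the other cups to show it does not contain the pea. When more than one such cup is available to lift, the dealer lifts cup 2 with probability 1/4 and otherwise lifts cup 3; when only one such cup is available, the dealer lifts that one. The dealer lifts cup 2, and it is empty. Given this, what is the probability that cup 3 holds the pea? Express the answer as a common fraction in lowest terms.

Condition on the true location of the pea.
If it is under cup 1 (prior 1/3): cup 2 is available, opened with probability 1/4; weight (1/3)·(1/4) = 1/12.
If it is under cup 2 (prior 1/3): the dealer opened cup 2, so this case is ruled out; weight (1/3)·0 = 0.
If it is under cup 3 (prior 1/3): only cup 2 is available, probability 1; weight (1/3)·1 = 1/3.
The weights sum to 5/12.
So P(the pea under cup 3 | the dealer opened cup 2) = (1/3) / (5/12) = 4/5.

4/5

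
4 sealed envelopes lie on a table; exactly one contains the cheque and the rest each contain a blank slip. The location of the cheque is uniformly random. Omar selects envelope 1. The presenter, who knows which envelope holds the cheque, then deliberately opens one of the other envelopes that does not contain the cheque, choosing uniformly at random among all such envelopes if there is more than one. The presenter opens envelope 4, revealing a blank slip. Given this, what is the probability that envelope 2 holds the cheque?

Apply Bayes' rule, conditioning on where the cheque actually is.
If it is in envelope 1 (prior 1/4): the presenter has 3 equally likely choices, so probability 1/3; weight (1/4)·(1/3) = 1/12.
If it is in either of envelopes 2 and 3 (prior 1/4 each): the presenter has 2 equally likely choices, so probability 1/2; weight (1/4)·(1/2) = 1/8 each.
If it is in envelope 4 (prior 1/4): the presenter opened envelope 4, so this case is ruled out; weight (1/4)·0 = 0.
The weights sum to 1/3.
So P(the cheque in envelope 2 | the presenter opened envelope 4) = (1/8) / (1/3) = 3/8.

3/8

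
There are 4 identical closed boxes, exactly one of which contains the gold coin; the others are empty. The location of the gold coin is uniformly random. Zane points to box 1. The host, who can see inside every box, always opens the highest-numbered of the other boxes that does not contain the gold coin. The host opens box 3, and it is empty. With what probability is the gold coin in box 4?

Condition on the true location of the gold coin.
If it is in either of boxes 1 and 2 (prior 1/4 each): the host would have opened box 4 instead, probability 0; weight (1/4)·0 = 0 each.
If it is in box 3 (prior 1/4): the host opened box 3, so this case is ruled out; weight (1/4)·0 = 0.
If it is in box 4 (prior 1/4): box 3 is the highest-numbered option available, probability 1; weight (1/4)·1 = 1/4.
The weights sum to 1/4.
So P(the gold coin in box 4 | the host opened box 3) = (1/4) / (1/4) = 1.

1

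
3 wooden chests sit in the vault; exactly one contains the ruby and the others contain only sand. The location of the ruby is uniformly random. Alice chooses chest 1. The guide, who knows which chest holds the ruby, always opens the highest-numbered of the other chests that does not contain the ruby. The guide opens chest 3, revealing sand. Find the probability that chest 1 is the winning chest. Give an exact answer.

Condition on the true location of the ruby.
If it is in either of chests 1 and 2 (prior 1/3 each): chest 3 is the highest-numbered option available, probability 1; weight (1/3)·1 = 1/3 each.
If it is in chest 3 (prior 1/3): the guide opened chest 3, so this case is ruled out; weight (1/3)·0 = 0.
The weights sum to 2/3.
So P(the ruby in chest 1 | the guide opened chest 3) = (1/3) / (2/3) = 1/2.

1/2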